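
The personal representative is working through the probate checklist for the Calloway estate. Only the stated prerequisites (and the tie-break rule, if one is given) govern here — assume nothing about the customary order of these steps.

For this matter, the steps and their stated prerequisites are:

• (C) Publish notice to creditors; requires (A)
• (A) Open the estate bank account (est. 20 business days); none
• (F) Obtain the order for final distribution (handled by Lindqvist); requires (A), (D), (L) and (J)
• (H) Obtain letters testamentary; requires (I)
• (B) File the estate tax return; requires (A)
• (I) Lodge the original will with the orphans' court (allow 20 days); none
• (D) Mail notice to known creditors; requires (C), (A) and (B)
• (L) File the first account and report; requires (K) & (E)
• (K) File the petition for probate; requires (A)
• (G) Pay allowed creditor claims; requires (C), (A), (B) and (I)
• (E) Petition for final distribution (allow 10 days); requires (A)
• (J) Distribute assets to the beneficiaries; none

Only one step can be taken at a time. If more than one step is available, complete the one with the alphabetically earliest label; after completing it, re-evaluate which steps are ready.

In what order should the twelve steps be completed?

(A) → (B) → (C) → (D) → (E) → (I) → (G) → (H) → (J) → (K) → (L) → (F)

Nothing is required for (A), (I) and (J). (A) has the earlier label → (A) first.
Now (B), (C), (E), (I), (J) and (K) have their prerequisites met. (B) has the earlier label, so (B) next.
(C), (E), (I), (J) and (K) are all available; (C) has the earlier label → (C).
(D) now also ready, so the ready set is {(D), (E), (I), (J), (K)}; (D) has the earlier label → (D).
Now (E), (I), (J) and (K) have their prerequisites met. (E) has the earlier label, so (E) next.
Now (I), (J) and (K) have their prerequisites met. (I) has the earlier label, so (I) next.
(G) and (H) now also ready, so the ready set is {(G), (H), (J), (K)}; (G) has the earlier label → (G).
Ready: (H), (J) and (K). (H) has the earlier label → (H).
Ready: (J) and (K). (J) has the earlier label → (J).
(K) needed (A), now all done → (K).
That leaves (L) as the only ready step → (L).
(F) is the only step now ready → (F).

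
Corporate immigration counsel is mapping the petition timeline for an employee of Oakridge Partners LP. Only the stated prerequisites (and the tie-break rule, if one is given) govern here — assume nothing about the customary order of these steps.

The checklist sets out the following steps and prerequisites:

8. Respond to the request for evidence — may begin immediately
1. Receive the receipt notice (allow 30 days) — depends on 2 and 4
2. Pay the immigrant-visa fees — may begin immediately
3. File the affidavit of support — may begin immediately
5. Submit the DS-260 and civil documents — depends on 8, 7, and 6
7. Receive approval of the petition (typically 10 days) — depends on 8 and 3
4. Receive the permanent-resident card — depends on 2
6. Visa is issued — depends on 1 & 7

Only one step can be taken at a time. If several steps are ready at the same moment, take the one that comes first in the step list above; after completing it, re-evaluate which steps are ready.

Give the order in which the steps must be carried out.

8, 2, 3, 7, 4, 1, 6, 5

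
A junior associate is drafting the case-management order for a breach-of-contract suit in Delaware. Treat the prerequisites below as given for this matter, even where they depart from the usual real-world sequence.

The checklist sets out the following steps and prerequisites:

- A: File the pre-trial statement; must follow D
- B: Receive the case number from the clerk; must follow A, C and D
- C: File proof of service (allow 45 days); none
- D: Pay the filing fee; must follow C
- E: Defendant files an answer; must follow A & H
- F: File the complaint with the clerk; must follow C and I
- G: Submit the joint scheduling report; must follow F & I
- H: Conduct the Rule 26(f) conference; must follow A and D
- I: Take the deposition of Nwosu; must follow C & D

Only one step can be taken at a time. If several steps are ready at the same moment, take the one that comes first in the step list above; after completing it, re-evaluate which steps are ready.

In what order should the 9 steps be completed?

C D A B H E I F G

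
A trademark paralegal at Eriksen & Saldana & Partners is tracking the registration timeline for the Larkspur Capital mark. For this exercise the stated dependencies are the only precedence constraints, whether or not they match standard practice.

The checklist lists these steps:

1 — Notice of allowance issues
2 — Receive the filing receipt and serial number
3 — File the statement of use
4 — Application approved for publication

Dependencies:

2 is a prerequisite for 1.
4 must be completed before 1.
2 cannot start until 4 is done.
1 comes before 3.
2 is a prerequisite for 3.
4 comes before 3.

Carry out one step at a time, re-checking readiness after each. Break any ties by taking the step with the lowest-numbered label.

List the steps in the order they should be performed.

4 is the only step with nothing outstanding, so it goes first.
That leaves 2 as the only ready step → 2.
Next only 1 has its prerequisites met → 1.
3 needed 1, 2 and 4, now all done → 3.

4, 2, 1, 3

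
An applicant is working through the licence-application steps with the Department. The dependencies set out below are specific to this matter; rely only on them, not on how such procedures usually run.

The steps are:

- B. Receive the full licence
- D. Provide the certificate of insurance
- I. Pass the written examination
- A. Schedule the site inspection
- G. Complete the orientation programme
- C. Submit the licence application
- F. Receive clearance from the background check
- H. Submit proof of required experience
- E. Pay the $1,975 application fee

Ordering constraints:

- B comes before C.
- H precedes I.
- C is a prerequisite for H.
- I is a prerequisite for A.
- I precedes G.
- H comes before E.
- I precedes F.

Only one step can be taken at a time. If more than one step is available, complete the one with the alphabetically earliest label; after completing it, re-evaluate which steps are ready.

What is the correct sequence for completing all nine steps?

B, C, D, H, E, I, A, F, G

B and D have no prerequisites; B has the earlier label, so B is first.
C and D are both available; C has the earlier label → C.
H now also ready, so the ready set is {D, H}; D has the earlier label → D.
H needed C, now all done → H.
Ready: E and I. E has the earlier label → E.
Next only I has its prerequisites met → I.
Ready: A, F and G. A has the earlier label → A.
F and G are both available; F has the earlier label → F.
Next only G has its prerequisites met → G.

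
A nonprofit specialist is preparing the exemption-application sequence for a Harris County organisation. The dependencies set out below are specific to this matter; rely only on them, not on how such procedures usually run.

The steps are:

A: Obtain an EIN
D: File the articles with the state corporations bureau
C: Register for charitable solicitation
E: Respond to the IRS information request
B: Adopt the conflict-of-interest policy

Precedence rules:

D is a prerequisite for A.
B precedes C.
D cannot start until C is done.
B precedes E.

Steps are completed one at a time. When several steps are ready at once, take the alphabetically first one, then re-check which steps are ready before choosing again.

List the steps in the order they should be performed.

B is the only step with nothing outstanding, so it goes first.
C and E are both available; C has the earlier label → C.
D now also ready, so the ready set is {D, E}; D has the earlier label → D.
A and E are both available; A has the earlier label → A.
E needed B, now all done → E.

B, C, D, A, E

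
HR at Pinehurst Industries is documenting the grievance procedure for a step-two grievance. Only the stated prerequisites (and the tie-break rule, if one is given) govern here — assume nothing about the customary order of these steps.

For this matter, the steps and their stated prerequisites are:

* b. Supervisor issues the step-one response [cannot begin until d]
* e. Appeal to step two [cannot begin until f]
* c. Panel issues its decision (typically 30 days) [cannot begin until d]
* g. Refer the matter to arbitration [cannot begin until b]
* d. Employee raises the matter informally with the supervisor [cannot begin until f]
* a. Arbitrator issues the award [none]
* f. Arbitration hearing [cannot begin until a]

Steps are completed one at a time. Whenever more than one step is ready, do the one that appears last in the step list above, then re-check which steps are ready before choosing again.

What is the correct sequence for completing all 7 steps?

a f d c e b g

a has no prerequisites → a first.
f is the only step now ready → f.
Now d and e have their prerequisites met. d is listed later, so d next.
c and b now also ready, so the ready set is {c, e, b}; c is listed later → c.
e and b are both available; e is listed later → e.
b needed d, now all done → b.
g needed b, now all done → g.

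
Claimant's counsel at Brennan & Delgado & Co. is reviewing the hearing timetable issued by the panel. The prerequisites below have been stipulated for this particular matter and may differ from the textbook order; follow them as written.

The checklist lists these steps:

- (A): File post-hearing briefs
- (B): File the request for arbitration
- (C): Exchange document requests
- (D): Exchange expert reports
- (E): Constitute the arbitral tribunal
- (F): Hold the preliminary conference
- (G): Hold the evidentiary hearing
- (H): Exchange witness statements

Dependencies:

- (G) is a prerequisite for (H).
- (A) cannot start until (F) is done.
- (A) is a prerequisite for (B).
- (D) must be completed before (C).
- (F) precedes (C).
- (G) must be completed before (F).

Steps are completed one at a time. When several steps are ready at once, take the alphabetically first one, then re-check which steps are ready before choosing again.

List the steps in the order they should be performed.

(D) → (E) → (G) → (F) → (A) → (B) → (C) → (H)

(D), (E) and (G) have no prerequisites; (D) has the earlier label, so (D) is first.
(E) and (G) are both available; (E) has the earlier label → (E).
That leaves (G) as the only ready step → (G).
(F) and (H) are both available; (F) has the earlier label → (F).
(A) and (C) now also ready, so the ready set is {(A), (C), (H)}; (A) has the earlier label → (A).
(B), (C) and (H) are all available; (B) has the earlier label → (B).
(C) and (H) are both available; (C) has the earlier label → (C).
(H) needed (G), now all done → (H).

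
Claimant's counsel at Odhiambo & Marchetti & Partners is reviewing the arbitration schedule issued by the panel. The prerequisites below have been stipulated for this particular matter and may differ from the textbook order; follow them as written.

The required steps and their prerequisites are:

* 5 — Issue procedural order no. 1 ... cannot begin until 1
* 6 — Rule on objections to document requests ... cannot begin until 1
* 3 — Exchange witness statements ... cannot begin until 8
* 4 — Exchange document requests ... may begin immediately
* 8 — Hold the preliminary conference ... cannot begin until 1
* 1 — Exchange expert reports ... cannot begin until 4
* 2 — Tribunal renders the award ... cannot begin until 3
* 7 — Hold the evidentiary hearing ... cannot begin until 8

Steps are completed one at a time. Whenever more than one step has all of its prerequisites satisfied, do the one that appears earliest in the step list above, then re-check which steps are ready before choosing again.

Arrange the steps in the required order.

4 1 5 6 8 3 2 7

Only 4 has no prerequisites, so it is first.
Next only 1 has its prerequisites met → 1.
Ready: 5, 6 and 8. 5 is listed earlier → 5.
Ready: 6 and 8. 6 is listed earlier → 6.
8 needed 1, now all done → 8.
Ready: 3 and 7. 3 is listed earlier → 3.
Ready: 2 and 7. 2 is listed earlier → 2.
7 needed 8, now all done → 7.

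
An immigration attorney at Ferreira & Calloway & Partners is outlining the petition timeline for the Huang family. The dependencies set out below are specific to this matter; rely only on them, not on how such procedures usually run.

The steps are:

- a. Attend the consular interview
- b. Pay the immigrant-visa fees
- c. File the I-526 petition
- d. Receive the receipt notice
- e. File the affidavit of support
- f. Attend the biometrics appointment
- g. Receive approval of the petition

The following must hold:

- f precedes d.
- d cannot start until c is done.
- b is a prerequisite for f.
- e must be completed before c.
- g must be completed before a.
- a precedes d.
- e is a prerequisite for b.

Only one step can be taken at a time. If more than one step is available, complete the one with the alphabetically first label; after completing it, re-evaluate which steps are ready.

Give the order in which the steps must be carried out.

e b c f g a d

e and g have no prerequisites; e has the earlier label, so e is first.
Now b, c and g have their prerequisites met. b has the earlier label, so b next.
c, f and g are all available; c has the earlier label → c.
f and g are both available; f has the earlier label → f.
That leaves g as the only ready step → g.
a needed g, now all done → a.
d needed a, c and f, now all done → d.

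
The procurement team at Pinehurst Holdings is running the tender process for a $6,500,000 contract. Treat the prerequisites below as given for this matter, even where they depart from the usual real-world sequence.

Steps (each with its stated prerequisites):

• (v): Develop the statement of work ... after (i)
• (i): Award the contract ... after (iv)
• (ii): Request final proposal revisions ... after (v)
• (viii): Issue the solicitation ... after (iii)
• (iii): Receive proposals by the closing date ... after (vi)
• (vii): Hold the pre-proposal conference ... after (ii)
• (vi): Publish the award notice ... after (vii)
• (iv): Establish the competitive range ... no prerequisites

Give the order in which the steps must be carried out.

(iv) (i) (v) (ii) (vii) (vi) (iii) (viii)

Only (iv) has no prerequisites, so it is first.
(i) needed (iv), now all done → (i).
(v) needed (i), now all done → (v).
That leaves (ii) as the only ready step → (ii).
(vii) is the only step now ready → (vii).
(vi) is the only step now ready → (vi).
Next only (iii) has its prerequisites met → (iii).
(viii) needed (iii), now all done → (viii).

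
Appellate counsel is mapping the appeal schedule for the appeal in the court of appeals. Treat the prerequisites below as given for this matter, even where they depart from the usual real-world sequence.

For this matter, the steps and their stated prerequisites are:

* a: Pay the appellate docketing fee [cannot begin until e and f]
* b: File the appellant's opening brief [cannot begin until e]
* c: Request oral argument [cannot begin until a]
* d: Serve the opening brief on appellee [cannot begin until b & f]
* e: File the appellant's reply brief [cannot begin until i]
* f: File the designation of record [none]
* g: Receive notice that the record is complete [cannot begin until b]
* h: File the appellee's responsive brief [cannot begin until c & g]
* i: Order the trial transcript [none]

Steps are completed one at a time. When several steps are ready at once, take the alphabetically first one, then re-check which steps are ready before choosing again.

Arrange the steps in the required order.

f, i, e, a, b, c, d, g, h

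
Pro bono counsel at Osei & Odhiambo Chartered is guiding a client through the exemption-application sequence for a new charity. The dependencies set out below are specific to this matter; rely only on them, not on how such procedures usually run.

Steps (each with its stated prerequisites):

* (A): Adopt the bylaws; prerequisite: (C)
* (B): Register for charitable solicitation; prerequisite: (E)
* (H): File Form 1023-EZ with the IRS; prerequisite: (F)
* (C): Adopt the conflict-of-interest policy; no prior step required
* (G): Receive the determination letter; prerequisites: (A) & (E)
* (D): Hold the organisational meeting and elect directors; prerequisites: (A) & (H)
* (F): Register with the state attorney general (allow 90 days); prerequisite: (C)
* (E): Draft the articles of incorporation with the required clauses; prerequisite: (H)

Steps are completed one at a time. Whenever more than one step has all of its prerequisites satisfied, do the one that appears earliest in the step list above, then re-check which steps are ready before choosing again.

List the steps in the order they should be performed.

(C) has no prerequisites → (C) first.
Now (A) and (F) have their prerequisites met. (A) is listed earlier, so (A) next.
(F) is the only step now ready → (F).
That leaves (H) as the only ready step → (H).
(D) and (E) are both available; (D) is listed earlier → (D).
(E) needed (H), now all done → (E).
(B) and (G) are both available; (B) is listed earlier → (B).
That leaves (G) as the only ready step → (G).

(C) (A) (F) (H) (D) (E) (B) (G)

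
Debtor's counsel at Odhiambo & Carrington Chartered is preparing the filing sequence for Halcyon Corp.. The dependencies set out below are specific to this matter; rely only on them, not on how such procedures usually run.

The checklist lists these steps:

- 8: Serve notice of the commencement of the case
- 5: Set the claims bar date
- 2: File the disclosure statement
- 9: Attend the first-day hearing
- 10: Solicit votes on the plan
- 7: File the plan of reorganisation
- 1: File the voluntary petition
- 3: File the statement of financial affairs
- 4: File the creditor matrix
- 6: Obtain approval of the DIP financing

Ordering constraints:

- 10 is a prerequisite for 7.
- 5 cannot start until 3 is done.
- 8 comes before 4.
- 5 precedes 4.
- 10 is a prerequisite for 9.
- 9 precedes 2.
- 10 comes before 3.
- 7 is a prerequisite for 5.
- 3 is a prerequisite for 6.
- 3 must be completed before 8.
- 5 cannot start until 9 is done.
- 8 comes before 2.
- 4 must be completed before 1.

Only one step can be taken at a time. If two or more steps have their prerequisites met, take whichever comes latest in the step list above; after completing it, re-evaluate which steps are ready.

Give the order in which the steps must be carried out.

10, 3, 6, 7, 9, 5, 8, 4, 1, 2

10 has no prerequisites → 10 first.
Ready: 3, 7 and 9. 3 is listed later → 3.
Now 6, 7, 9 and 8 have their prerequisites met. 6 is listed later, so 6 next.
Ready: 7, 9 and 8. 7 is listed later → 7.
Ready: 9 and 8. 9 is listed later → 9.
5 now also ready, so the ready set is {5, 8}; 5 is listed later → 5.
8 needed 3, now all done → 8.
4 and 2 are both available; 4 is listed later → 4.
1 now also ready, so the ready set is {1, 2}; 1 is listed later → 1.
That leaves 2 as the only ready step → 2.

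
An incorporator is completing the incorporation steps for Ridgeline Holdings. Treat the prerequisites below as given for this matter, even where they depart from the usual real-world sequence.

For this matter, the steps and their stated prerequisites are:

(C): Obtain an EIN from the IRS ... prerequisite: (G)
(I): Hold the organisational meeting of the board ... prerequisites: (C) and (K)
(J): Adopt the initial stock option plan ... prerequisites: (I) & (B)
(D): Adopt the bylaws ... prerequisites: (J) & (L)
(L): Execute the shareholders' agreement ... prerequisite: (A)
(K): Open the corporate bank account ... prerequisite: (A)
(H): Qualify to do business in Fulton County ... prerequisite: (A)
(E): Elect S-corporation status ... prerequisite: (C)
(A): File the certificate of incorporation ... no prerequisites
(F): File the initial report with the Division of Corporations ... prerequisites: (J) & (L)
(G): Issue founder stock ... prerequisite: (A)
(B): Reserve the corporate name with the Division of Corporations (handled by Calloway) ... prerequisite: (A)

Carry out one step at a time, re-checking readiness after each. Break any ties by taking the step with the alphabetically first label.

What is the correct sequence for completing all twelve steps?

(A), (B), (G), (C), (E), (H), (K), (I), (J), (L), (D), (F)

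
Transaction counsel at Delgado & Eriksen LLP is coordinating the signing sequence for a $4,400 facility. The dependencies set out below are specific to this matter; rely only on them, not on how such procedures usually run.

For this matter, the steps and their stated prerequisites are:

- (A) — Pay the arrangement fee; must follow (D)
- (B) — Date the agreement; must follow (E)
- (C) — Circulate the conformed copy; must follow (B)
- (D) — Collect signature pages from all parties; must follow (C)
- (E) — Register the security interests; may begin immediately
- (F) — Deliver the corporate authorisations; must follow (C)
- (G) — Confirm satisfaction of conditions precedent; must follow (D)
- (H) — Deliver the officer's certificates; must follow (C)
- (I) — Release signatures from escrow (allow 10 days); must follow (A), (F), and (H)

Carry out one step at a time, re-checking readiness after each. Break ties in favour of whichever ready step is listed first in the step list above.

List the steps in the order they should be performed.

(E) is the only step with nothing outstanding, so it goes first.
Next only (B) has its prerequisites met → (B).
Next only (C) has its prerequisites met → (C).
(D), (F) and (H) are all available; (D) is listed earlier → (D).
Ready: (A), (F), (G) and (H). (A) is listed earlier → (A).
Now (F), (G) and (H) have their prerequisites met. (F) is listed earlier, so (F) next.
Ready: (G) and (H). (G) is listed earlier → (G).
Next only (H) has its prerequisites met → (H).
(I) needed (A), (F) and (H), now all done → (I).

(E) → (B) → (C) → (D) → (A) → (F) → (G) → (H) → (I)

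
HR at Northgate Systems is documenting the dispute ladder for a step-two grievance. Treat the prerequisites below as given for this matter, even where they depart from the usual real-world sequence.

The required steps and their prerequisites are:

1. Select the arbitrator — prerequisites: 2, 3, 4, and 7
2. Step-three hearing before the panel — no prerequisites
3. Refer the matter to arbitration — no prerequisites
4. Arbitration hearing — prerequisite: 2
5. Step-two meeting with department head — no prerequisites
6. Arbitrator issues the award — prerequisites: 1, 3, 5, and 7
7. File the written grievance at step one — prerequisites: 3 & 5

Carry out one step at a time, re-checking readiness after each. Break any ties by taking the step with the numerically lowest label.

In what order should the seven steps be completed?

2 → 3 → 4 → 5 → 7 → 1 → 6

2, 3 and 5 have no prerequisites; 2 has the earlier label, so 2 is first.
4 now also ready, so the ready set is {3, 4, 5}; 3 has the earlier label → 3.
4 and 5 are both available; 4 has the earlier label → 4.
5 is the only step now ready → 5.
That leaves 7 as the only ready step → 7.
1 needed 2, 3, 4 and 7, now all done → 1.
6 needed 1, 3, 5 and 7, now all done → 6.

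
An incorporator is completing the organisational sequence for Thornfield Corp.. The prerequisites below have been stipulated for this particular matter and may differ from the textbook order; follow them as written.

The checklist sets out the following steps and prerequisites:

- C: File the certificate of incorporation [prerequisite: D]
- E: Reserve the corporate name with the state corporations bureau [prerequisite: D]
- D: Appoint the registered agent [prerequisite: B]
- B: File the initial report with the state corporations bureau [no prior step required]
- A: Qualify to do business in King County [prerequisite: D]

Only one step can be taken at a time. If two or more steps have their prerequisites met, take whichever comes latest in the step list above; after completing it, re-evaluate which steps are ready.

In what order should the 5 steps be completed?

Only B has no prerequisites, so it is first.
That leaves D as the only ready step → D.
A, E and C are all available; A is listed later → A.
E and C are both available; E is listed later → E.
C needed D, now all done → C.

B, D, A, E, C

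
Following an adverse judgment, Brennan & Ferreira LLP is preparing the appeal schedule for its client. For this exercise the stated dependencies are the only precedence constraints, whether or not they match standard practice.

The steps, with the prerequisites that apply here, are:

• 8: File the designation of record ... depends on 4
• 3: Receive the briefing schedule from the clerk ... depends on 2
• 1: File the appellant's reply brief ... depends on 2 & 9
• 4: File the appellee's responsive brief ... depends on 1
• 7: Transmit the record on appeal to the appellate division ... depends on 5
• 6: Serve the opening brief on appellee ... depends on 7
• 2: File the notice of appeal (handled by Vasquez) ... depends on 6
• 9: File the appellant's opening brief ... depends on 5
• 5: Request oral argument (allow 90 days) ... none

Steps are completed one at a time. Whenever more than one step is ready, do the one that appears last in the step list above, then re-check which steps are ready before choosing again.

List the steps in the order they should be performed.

5, 9, 7, 6, 2, 1, 4, 3, 8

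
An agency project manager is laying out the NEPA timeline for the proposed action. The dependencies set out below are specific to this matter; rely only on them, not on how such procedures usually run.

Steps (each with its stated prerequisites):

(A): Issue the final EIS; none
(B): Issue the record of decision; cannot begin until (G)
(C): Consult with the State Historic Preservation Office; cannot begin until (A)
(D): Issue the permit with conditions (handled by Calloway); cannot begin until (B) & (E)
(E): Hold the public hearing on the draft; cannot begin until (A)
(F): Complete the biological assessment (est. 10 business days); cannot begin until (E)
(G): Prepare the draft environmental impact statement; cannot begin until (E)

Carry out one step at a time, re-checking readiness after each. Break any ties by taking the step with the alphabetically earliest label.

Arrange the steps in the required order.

(A) is the only step with nothing outstanding, so it goes first.
Ready: (C) and (E). (C) has the earlier label → (C).
That leaves (E) as the only ready step → (E).
Now (F) and (G) have their prerequisites met. (F) has the earlier label, so (F) next.
(G) is the only step now ready → (G).
(B) needed (G), now all done → (B).
(D) is the only step now ready → (D).

(A) (C) (E) (F) (G) (B) (D)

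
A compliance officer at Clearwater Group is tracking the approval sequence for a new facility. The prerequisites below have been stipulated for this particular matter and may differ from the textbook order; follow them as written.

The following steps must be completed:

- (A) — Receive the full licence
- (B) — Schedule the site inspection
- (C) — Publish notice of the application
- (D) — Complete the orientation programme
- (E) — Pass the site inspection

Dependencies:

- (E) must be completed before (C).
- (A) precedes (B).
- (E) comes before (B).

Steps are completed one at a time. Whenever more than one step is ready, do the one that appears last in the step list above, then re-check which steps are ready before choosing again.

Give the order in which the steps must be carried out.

(E), (D) and (A) have no prerequisites; (E) is listed later, so (E) is first.
(C) now also ready, so the ready set is {(D), (C), (A)}; (D) is listed later → (D).
Ready: (C) and (A). (C) is listed later → (C).
Next only (A) has its prerequisites met → (A).
(B) is the only step now ready → (B).

(E), (D), (C), (A), (B)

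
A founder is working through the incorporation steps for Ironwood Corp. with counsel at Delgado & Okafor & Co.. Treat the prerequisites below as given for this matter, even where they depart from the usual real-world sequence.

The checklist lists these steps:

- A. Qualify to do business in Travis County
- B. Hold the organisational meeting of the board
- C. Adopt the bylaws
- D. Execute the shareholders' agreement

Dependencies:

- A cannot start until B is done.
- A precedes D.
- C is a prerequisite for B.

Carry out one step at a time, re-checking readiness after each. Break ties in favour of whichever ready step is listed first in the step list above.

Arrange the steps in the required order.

C is the only step with nothing outstanding, so it goes first.
B needed C, now all done → B.
A needed B, now all done → A.
D needed A, now all done → D.

C, B, A, D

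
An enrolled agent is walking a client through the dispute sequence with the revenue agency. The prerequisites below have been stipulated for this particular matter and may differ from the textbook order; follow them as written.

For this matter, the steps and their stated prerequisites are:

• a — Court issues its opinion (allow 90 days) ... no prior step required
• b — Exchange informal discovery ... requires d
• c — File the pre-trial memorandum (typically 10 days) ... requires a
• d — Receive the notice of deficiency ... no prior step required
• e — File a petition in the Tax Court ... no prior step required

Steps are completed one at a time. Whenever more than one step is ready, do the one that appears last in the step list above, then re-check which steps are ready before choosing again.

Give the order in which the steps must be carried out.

e, d, b, a, c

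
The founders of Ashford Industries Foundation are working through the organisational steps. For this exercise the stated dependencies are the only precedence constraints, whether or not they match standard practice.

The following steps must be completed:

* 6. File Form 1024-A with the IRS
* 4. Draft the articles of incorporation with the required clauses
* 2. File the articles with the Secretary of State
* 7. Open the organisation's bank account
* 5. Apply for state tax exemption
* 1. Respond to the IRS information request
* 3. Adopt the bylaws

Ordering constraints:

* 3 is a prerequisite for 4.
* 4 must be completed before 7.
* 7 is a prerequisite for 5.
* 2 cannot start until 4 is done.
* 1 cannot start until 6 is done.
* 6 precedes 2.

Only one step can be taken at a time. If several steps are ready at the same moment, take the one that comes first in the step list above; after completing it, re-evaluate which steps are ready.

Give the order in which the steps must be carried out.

6, 1, 3, 4, 2, 7, 5

6 and 3 have no prerequisites; 6 is listed earlier, so 6 is first.
Now 1 and 3 have their prerequisites met. 1 is listed earlier, so 1 next.
3 is the only step now ready → 3.
That leaves 4 as the only ready step → 4.
2 and 7 are both available; 2 is listed earlier → 2.
7 is the only step now ready → 7.
5 is the only step now ready → 5.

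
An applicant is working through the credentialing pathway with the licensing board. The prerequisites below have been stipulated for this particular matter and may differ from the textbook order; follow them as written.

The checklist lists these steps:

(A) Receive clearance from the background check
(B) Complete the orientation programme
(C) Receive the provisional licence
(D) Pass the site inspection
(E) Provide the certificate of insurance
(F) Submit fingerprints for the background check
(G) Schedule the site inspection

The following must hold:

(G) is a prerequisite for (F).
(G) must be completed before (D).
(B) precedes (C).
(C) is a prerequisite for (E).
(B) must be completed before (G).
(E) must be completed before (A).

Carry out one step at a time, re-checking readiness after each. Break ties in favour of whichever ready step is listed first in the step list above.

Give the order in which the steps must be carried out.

(B) has no prerequisites → (B) first.
Now (C) and (G) have their prerequisites met. (C) is listed earlier, so (C) next.
Now (E) and (G) have their prerequisites met. (E) is listed earlier, so (E) next.
(A) and (G) are both available; (A) is listed earlier → (A).
(G) needed (B), now all done → (G).
Now (D) and (F) have their prerequisites met. (D) is listed earlier, so (D) next.
(F) needed (G), now all done → (F).

(B), (C), (E), (A), (G), (D), (F)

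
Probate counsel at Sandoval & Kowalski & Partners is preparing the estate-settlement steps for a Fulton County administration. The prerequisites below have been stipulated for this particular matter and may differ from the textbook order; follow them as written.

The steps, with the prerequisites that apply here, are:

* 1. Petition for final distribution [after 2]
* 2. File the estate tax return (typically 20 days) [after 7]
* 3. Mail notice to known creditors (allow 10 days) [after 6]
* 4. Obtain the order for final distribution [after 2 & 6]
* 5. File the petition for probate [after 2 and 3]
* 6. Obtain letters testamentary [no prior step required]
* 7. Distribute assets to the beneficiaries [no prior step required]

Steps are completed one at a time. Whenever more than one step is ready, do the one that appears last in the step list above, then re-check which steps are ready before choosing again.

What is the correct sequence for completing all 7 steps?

7 → 6 → 3 → 2 → 5 → 4 → 1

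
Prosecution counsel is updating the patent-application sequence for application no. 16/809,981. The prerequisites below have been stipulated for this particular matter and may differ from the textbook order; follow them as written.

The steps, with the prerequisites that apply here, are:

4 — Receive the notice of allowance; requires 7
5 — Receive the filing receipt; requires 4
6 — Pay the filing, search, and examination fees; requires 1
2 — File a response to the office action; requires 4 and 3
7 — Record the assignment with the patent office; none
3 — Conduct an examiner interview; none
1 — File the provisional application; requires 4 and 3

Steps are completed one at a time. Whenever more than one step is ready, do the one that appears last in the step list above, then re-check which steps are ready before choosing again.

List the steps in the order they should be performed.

3 → 7 → 4 → 1 → 2 → 6 → 5

3 and 7 have no prerequisites; 3 is listed later, so 3 is first.
That leaves 7 as the only ready step → 7.
4 is the only step now ready → 4.
1, 2 and 5 are all available; 1 is listed later → 1.
Now 2, 6 and 5 have their prerequisites met. 2 is listed later, so 2 next.
Ready: 6 and 5. 6 is listed later → 6.
5 needed 4, now all done → 5.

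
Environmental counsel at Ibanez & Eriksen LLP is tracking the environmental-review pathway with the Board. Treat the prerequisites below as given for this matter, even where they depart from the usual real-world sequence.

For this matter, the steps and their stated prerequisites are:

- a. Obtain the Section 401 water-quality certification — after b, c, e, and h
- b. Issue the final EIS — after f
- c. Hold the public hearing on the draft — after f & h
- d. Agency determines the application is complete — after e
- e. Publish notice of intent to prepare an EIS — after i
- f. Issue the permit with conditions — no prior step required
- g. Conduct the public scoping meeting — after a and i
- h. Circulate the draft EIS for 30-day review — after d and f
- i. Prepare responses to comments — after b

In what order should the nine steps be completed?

f → b → i → e → d → h → c → a → g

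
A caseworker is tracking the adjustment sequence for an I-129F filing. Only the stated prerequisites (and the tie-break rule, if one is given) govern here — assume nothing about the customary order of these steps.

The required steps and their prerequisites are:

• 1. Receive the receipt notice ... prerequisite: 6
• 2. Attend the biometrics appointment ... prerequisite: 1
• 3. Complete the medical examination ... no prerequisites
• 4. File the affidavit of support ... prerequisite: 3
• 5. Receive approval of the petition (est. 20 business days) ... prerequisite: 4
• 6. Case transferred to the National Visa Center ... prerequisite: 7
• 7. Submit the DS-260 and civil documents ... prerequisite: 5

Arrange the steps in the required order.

3, 4, 5, 7, 6, 1, 2

3 has no prerequisites → 3 first.
Next only 4 has its prerequisites met → 4.
5 needed 4, now all done → 5.
Next only 7 has its prerequisites met → 7.
6 needed 7, now all done → 6.
1 needed 6, now all done → 1.
2 needed 1, now all done → 2.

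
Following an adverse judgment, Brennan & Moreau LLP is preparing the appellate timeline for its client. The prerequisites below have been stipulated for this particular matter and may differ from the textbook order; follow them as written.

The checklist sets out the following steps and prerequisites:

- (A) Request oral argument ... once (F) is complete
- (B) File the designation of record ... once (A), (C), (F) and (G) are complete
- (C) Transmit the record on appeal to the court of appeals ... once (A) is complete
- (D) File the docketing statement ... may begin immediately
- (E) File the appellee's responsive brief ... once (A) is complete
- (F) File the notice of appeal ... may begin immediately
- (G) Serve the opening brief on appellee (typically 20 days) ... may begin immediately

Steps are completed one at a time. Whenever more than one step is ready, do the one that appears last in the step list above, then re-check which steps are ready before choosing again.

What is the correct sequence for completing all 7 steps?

Nothing is required for (G), (F) and (D). (G) is listed later → (G) first.
Ready: (F) and (D). (F) is listed later → (F).
(A) now also ready, so the ready set is {(D), (A)}; (D) is listed later → (D).
(A) needed (F), now all done → (A).
Now (E) and (C) have their prerequisites met. (E) is listed later, so (E) next.
Next only (C) has its prerequisites met → (C).
(B) needed (G), (F), (C) and (A), now all done → (B).

(G) (F) (D) (A) (E) (C) (B)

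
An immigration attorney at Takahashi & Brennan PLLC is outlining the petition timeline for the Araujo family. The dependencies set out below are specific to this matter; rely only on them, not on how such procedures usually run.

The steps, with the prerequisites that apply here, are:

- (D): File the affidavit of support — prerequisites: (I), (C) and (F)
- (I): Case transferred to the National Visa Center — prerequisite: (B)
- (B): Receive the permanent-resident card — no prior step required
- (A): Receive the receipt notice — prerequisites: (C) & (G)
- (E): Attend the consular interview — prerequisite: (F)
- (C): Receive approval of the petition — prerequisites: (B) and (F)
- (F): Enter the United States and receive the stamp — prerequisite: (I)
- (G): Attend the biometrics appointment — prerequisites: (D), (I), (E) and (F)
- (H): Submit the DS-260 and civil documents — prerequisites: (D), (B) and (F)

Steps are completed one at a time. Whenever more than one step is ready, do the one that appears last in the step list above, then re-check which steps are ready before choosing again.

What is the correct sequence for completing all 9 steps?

Only (B) has no prerequisites, so it is first.
Next only (I) has its prerequisites met → (I).
(F) is the only step now ready → (F).
Now (C) and (E) have their prerequisites met. (C) is listed later, so (C) next.
Now (E) and (D) have their prerequisites met. (E) is listed later, so (E) next.
(D) needed (F), (C) and (I), now all done → (D).
(H) and (G) are both available; (H) is listed later → (H).
That leaves (G) as the only ready step → (G).
(A) is the only step now ready → (A).

(B) → (I) → (F) → (C) → (E) → (D) → (H) → (G) → (A)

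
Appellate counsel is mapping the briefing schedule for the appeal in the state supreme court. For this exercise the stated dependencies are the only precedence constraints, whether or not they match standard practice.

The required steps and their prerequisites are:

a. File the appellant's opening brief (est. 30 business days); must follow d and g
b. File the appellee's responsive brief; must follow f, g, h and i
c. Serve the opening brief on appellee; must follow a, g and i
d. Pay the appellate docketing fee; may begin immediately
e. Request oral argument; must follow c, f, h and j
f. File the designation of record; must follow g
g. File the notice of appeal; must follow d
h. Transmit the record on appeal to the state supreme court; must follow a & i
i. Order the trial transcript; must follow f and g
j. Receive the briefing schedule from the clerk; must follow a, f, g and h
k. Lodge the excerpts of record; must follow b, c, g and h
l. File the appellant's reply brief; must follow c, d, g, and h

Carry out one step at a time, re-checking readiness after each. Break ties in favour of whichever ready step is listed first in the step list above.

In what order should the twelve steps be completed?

Only d has no prerequisites, so it is first.
That leaves g as the only ready step → g.
Ready: a and f. a is listed earlier → a.
f needed g, now all done → f.
Next only i has its prerequisites met → i.
c and h are both available; c is listed earlier → c.
That leaves h as the only ready step → h.
Now b, j and l have their prerequisites met. b is listed earlier, so b next.
k now also ready, so the ready set is {j, k, l}; j is listed earlier → j.
e now also ready, so the ready set is {e, k, l}; e is listed earlier → e.
Now k and l have their prerequisites met. k is listed earlier, so k next.
l is the only step now ready → l.

d g a f i c h b j e k l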